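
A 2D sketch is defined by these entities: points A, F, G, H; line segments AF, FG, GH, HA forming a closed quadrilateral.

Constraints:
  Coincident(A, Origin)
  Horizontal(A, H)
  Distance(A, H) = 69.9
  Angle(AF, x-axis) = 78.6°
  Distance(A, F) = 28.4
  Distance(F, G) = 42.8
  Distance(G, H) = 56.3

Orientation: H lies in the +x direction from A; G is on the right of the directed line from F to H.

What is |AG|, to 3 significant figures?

20.7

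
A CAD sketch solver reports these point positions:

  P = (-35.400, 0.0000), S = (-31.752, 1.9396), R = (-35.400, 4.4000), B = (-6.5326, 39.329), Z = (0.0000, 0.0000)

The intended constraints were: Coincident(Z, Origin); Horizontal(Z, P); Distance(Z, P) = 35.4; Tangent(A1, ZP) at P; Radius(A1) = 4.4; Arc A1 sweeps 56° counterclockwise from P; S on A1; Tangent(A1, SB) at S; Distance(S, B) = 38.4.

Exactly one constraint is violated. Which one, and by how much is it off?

Distance(S, B) = 38.4 — off by 6.70.

Z = (0.00, 0.00) ✓; Z.y = 0.00, P.y = 0.00 ✓; |ZP| = 35.40 ✓; ∠(RP, PZ) = 90.00° ✓; |RP| = 4.400 ✓; bearing(R→S) − bearing(R→P) = 56.00° ✓; |RS| = 4.400 ✓; ∠(RS, SB) = 90.00° ✓; |SB| = 45.10 ✗.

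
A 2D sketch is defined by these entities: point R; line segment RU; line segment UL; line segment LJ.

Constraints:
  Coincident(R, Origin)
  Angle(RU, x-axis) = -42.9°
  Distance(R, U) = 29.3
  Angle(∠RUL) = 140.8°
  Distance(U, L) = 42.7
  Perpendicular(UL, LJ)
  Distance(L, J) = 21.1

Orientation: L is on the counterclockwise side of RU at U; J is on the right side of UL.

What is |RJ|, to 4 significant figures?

76.47

∠RUL = 140.8°, so UL runs at -42.9° + (180° − 140.8°) = -3.700° from the x-axis; with |UL| = 42.7, L = U + 42.7·(cos -3.700°, sin -3.700°) = (64.07, -22.70). UL ⟂ LJ; with |LJ| = 21.1 on the right of UL, J = L + 21.1·(-0.06453, -0.9979) = (62.71, -43.76). Then |RJ| = |J − R| = 76.47.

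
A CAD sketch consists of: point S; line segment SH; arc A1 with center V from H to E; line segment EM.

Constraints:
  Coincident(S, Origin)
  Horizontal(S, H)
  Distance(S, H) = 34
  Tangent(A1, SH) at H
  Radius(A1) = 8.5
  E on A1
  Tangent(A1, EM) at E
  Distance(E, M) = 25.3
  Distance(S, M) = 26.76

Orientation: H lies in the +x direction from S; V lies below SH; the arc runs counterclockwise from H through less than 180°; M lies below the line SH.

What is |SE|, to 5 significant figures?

27.374

S is at the origin; SH is horizontal with |SH| = 34.0 and H on the +x side, so H = (34.000, 0.0000). A1 meets SH tangentially, so VH is at right angles to SH, so V = H + (0, -8.5) = (34.000, -8.5000). Since VE ⟂ EM (tangency), |VM| = √(8.5² + 25.3²) = 26.690 regardless of where E sits on A1. So M lies on both circle(S, 26.76) and circle(V, 26.690); the below-SH intersection is M = (12.158, -23.839). E is the foot of the tangent from M: E = (27.154, -3.4618).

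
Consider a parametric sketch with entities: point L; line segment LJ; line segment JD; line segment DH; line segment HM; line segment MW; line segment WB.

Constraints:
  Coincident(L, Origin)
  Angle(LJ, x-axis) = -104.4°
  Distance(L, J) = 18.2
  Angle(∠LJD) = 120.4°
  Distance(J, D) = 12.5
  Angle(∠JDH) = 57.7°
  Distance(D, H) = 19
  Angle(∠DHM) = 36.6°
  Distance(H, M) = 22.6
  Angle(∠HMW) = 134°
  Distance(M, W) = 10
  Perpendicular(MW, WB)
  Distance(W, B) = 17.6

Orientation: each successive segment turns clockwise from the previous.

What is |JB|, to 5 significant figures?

20.568

∠HMW = 134.0° gives MW at -115.70° from the x-axis; with |MW| = 10.0, W = (-7.7051, -33.044). The perpendicularity gives WB at right angles to MW, so WB runs at 154.30°; with |WB| = 17.6, B = (-23.564, -25.412). Then |JB| = |B − J| = 20.568.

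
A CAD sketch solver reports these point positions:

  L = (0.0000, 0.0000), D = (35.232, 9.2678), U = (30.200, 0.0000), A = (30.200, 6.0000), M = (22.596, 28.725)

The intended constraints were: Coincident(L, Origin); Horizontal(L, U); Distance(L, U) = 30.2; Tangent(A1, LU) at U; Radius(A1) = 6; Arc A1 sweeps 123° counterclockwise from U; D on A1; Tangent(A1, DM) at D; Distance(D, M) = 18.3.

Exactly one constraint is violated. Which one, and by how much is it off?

Distance(D, M) = 18.3 — off by 4.90.

L = (0.00, 0.00) ✓; L.y = 0.00, U.y = 0.00 ✓; |LU| = 30.20 ✓; ∠(AU, UL) = 90.00° ✓; |AU| = 6.000 ✓; bearing(A→D) − bearing(A→U) = 123.0° ✓; |AD| = 6.000 ✓; ∠(AD, DM) = 90.00° ✓; |DM| = 23.20 ✗.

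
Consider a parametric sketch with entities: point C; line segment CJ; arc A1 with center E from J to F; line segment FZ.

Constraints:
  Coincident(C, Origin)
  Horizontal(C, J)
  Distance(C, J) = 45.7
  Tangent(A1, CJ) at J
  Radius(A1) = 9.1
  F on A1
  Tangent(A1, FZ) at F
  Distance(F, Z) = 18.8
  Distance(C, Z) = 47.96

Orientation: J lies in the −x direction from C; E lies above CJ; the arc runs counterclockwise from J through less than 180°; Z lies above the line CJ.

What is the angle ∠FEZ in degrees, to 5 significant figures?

64.171°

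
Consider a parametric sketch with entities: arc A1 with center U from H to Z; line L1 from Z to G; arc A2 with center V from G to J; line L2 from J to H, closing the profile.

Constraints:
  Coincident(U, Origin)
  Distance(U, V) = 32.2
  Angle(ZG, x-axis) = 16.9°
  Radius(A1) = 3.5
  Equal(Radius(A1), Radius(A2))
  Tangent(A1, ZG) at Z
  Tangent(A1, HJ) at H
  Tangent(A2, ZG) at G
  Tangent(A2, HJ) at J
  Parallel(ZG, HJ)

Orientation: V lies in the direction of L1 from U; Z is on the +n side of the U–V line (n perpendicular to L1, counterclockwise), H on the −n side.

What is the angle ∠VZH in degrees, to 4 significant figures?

83.80°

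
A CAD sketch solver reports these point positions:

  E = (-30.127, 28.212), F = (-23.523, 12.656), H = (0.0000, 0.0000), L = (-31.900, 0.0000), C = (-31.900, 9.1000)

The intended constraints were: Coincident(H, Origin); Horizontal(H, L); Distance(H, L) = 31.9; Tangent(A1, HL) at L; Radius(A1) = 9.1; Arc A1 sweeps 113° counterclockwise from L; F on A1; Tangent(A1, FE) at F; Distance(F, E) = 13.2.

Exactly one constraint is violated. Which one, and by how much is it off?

Distance(F, E) = 13.2 — off by 3.70.

H = (0.00, 0.00) ✓; H.y = 0.00, L.y = 0.00 ✓; |HL| = 31.90 ✓; ∠(CL, LH) = 90.00° ✓; |CL| = 9.100 ✓; bearing(C→F) − bearing(C→L) = 113.0° ✓; |CF| = 9.101 ✓; ∠(CF, FE) = 90.00° ✓; |FE| = 16.90 ✗.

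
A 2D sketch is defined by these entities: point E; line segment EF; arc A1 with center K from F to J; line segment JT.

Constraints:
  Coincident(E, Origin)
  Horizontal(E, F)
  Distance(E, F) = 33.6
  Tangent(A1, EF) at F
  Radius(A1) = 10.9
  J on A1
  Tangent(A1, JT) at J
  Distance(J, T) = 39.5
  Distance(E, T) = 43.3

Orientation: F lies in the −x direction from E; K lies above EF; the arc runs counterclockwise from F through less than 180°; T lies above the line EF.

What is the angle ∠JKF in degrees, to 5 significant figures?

66.146°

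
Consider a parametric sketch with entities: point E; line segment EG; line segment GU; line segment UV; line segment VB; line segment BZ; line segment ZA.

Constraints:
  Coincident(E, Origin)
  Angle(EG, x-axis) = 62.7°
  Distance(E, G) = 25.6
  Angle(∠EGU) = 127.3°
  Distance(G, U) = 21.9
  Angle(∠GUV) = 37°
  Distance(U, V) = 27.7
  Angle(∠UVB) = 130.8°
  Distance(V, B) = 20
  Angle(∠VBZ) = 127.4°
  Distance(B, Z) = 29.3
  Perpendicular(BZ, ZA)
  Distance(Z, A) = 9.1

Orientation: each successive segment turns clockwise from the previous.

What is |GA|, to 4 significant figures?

29.97

∠VBZ = 127.4° gives BZ at 125.2° from the x-axis; with |BZ| = 29.3, Z = (-22.46, 31.00). BZ is perpendicular to ZA, so ZA runs at 35.20°; with |ZA| = 9.1, A = (-15.02, 36.25). Then |GA| = |A − G| = 29.97.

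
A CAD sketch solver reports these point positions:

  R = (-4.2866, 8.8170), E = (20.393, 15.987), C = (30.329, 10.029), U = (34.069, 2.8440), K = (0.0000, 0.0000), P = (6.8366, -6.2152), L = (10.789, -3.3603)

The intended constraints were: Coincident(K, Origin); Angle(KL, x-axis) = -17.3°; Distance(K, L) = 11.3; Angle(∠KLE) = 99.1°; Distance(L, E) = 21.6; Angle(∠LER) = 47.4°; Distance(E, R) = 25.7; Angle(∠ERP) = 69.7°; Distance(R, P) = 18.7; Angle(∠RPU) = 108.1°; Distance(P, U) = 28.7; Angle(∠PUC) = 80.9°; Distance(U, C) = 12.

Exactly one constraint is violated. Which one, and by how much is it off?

Distance(U, C) = 12 — off by 3.90.

K = (0.00, 0.00) ✓; KL at -17.30° ✓; |KL| = 11.30 ✓; ∠KLE = 99.10° ✓; |LE| = 21.60 ✓; ∠LER = 47.40° ✓; |ER| = 25.70 ✓; ∠ERP = 69.70° ✓; |RP| = 18.70 ✓; ∠RPU = 108.1° ✓; |PU| = 28.70 ✓; ∠PUC = 80.90° ✓; |UC| = 8.100 ✗.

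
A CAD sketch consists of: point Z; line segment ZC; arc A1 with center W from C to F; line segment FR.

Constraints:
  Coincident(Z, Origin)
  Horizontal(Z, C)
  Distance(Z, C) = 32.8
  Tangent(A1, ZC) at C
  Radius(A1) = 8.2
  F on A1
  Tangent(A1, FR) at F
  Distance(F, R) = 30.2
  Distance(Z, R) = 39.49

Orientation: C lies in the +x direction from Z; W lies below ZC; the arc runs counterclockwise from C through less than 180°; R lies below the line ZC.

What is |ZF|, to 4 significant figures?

25.61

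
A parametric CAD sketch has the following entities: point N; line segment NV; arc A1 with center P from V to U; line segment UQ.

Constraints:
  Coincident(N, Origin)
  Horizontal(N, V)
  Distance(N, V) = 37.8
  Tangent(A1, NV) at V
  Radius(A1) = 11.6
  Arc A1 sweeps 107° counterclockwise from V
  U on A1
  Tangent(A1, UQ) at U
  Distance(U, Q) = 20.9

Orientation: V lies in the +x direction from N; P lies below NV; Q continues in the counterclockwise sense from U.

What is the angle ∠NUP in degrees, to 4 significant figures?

133.7°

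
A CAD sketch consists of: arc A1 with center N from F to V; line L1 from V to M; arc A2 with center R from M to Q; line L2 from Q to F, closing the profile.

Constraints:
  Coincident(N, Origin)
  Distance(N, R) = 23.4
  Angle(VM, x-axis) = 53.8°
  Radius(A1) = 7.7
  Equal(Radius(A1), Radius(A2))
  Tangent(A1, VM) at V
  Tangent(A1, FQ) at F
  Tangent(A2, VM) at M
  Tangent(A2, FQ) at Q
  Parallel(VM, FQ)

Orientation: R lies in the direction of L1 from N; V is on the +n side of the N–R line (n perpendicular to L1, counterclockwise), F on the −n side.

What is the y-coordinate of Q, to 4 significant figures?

14.34

Tangency of A1 to both parallel lines with radius 7.7 puts V and F at N ± 7.7·n: V = (-6.214, 4.548), F = (6.214, -4.548). Equal radii place M and Q the same way about R: M = R + 7.7·n = (7.607, 23.43), Q = R − 7.7·n = (20.03, 14.34). So Q.y = 14.34.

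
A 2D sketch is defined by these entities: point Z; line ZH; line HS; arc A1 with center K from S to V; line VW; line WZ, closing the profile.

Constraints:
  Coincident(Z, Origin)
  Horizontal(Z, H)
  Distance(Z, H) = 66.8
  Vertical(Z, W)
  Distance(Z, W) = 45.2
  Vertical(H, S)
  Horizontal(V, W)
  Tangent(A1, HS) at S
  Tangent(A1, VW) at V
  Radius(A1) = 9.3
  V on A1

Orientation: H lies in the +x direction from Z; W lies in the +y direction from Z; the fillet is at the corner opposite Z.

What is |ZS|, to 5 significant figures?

75.836

Z is at the origin; Z and H share the same y with |ZH| = 66.8 and H on the +x side, so H = (66.800, 0.0000). ZW is vertical with |ZW| = 45.2 and W on the +y side, so W = (0.0000, 45.200). The virtual corner opposite Z is at (66.800, 45.200). Since A1 is tangent to HS there, KS ⟂ HS and since A1 is tangent to VW there, KV ⟂ VW, with radius 9.3, so the center K sits 9.3 in from both sides at K = (57.500, 35.900). That places the tangent points at S = (66.800, 35.900) on HS and V = (57.500, 45.200) on VW. Then |ZS| = |S − Z| = 75.836.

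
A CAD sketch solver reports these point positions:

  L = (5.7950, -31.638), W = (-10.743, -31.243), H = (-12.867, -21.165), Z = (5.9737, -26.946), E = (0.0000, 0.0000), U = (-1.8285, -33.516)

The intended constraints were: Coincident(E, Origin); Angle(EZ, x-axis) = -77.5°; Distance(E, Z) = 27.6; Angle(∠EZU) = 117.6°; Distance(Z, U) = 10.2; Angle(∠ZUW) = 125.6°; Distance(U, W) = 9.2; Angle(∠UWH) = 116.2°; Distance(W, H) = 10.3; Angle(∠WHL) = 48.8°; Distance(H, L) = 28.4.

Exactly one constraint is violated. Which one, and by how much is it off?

Distance(H, L) = 28.4 — off by 7.00.

E = (0.00, 0.00) ✓; EZ at -77.50° ✓; |EZ| = 27.60 ✓; ∠EZU = 117.6° ✓; |ZU| = 10.20 ✓; ∠ZUW = 125.6° ✓; |UW| = 9.200 ✓; ∠UWH = 116.2° ✓; |WH| = 10.30 ✓; ∠WHL = 48.80° ✓; |HL| = 21.40 ✗.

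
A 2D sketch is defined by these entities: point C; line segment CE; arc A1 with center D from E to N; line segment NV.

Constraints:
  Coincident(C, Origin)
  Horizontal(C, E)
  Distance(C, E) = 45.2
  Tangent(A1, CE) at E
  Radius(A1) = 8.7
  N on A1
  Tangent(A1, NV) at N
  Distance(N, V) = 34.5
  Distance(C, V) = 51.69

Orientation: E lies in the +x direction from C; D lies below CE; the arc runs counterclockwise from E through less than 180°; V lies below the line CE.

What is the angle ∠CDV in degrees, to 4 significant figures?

77.43°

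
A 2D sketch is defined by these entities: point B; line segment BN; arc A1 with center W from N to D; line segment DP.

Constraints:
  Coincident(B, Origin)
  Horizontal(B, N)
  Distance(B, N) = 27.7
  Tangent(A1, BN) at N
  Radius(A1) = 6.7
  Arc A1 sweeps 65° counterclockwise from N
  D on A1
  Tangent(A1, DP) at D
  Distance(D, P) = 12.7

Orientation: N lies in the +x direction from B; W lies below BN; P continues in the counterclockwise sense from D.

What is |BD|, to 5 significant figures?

21.971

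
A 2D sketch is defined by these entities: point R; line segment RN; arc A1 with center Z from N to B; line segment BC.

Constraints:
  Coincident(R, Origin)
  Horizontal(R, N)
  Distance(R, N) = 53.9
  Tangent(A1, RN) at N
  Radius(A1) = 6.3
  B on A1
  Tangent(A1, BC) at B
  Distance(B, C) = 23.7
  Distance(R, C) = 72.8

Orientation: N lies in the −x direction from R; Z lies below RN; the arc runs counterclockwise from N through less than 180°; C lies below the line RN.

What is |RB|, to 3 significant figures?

60.0

R is at the origin; R and N share the same y with |RN| = 53.9 and N on the −x side, so N = (-53.9, 0.00). Since A1 is tangent to RN there, ZN ⟂ RN, so Z = N + (0, -6.3) = (-53.9, -6.30). Since ZB ⟂ BC (tangency), |ZC| = √(6.3² + 23.7²) = 24.5 regardless of where B sits on A1. So C lies on both circle(R, 72.8) and circle(Z, 24.5); the below-RN intersection is C = (-67.8, -26.5). B is the foot of the tangent from C: B = (-59.8, -4.18).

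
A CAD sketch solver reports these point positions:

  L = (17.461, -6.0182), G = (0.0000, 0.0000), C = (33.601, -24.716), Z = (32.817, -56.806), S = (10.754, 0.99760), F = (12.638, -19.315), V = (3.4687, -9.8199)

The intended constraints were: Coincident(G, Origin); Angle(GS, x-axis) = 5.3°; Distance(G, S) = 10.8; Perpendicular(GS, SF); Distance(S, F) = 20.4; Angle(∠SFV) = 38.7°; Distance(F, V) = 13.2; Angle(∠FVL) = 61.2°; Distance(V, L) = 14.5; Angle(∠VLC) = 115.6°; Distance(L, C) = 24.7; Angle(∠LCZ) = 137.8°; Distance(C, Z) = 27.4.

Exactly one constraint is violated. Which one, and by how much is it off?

Distance(C, Z) = 27.4 — off by 4.70.

G = (0.00, 0.00) ✓; GS at 5.300° ✓; |GS| = 10.80 ✓; ∠(GS, SF) = 90.00° ✓; |SF| = 20.40 ✓; ∠SFV = 38.70° ✓; |FV| = 13.20 ✓; ∠FVL = 61.20° ✓; |VL| = 14.50 ✓; ∠VLC = 115.6° ✓; |LC| = 24.70 ✓; ∠LCZ = 137.8° ✓; |CZ| = 32.10 ✗.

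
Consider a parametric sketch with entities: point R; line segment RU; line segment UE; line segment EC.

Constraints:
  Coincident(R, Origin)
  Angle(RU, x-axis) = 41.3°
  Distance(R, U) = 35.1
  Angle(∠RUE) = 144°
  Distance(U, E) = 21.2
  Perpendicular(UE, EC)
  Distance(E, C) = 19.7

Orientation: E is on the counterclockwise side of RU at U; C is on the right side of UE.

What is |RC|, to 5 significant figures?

63.925

∠RUE = 144.0°, so UE runs at 41.3° + (180° − 144.0°) = 77.300° from the x-axis; with |UE| = 21.2, E = U + 21.2·(cos 77.300°, sin 77.300°) = (31.030, 43.847). UE is perpendicular to EC; with |EC| = 19.7 on the right of UE, C = E + 19.7·(0.97553, -0.21985) = (50.248, 39.516). Then |RC| = |C − R| = 63.925.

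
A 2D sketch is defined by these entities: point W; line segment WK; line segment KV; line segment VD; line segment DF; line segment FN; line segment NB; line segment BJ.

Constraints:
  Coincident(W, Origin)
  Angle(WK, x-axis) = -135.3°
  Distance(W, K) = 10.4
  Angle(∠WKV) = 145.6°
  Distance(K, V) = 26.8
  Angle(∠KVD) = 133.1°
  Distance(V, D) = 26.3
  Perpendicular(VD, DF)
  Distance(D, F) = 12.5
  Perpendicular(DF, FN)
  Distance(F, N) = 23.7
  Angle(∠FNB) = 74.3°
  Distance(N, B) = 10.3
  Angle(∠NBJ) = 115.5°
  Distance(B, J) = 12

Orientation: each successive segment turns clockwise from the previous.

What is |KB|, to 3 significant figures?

29.2

W is at the origin; WK runs at -135.3° with length 10.4, so K = (-7.39, -7.32). ∠WKV = 145.6° gives KV at -170° from the x-axis; with |KV| = 26.8, V = (-33.8, -12.1). ∠KVD = 133.1° gives VD at 143° from the x-axis; with |VD| = 26.3, D = (-54.9, 3.57). The perpendicularity gives DF at right angles to VD, so DF runs at 53.4°; with |DF| = 12.5, F = (-47.4, 13.6). DF is perpendicular to FN, so FN runs at -36.6°; with |FN| = 23.7, N = (-28.4, -0.522). ∠FNB = 74.3° gives NB at -142° from the x-axis; with |NB| = 10.3, B = (-36.5, -6.82). Then |KB| = |B − K| = 29.2.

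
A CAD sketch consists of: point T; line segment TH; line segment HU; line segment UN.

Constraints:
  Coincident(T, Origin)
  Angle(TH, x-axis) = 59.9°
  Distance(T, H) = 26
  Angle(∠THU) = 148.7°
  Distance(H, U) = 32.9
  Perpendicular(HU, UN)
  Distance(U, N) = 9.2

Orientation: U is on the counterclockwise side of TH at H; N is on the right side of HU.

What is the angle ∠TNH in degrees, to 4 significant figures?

6.769°

T is at the origin; TH runs at 59.9° with length 26.0, so H = 26.0·(cos 59.9°, sin 59.9°) = (13.04, 22.49). ∠THU = 148.7°, so HU runs at 59.9° + (180° − 148.7°) = 91.20° from the x-axis; with |HU| = 32.9, U = H + 32.9·(cos 91.20°, sin 91.20°) = (12.35, 55.39). HU ⟂ UN; with |UN| = 9.2 on the right of HU, N = U + 9.2·(0.9998, 0.02094) = (21.55, 55.58). Then cos ∠TNH = NT·NH / (|NT||NH|), giving 6.769°.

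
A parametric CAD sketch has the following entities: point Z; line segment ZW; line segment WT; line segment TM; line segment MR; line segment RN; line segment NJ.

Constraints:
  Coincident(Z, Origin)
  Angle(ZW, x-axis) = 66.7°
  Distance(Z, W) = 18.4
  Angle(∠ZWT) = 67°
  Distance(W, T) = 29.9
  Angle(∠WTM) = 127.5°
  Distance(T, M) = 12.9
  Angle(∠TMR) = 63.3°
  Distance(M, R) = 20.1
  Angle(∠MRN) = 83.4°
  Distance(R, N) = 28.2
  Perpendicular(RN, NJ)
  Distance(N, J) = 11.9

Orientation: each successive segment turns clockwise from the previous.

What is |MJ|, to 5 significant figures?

27.117

Z is at the origin; ZW runs at 66.7° with length 18.4, so W = (7.2780, 16.899). ∠ZWT = 67.0° gives WT at -46.300° from the x-axis; with |WT| = 29.9, T = (27.935, -4.7173). ∠WTM = 127.5° gives TM at -98.800° from the x-axis; with |TM| = 12.9, M = (25.962, -17.465). ∠TMR = 63.3° gives MR at 144.50° from the x-axis; with |MR| = 20.1, R = (9.5982, -5.7933). ∠MRN = 83.4° gives RN at 47.900° from the x-axis; with |RN| = 28.2, N = (28.504, 15.130). RN is perpendicular to NJ, so NJ runs at -42.100°; with |NJ| = 11.9, J = (37.334, 7.1523). Then |MJ| = |J − M| = 27.117.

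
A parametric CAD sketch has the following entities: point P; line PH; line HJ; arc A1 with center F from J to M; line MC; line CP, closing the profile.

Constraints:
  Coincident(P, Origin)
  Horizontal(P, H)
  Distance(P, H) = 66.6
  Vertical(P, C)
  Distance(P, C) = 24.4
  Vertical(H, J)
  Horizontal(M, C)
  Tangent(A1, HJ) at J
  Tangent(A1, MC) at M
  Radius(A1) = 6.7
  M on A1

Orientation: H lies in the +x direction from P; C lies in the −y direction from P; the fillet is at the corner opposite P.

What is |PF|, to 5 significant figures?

62.460

P is at the origin; PH is horizontal with |PH| = 66.6 and H on the +x side, so H = (66.600, 0.0000). P and C share the same x with |PC| = 24.4 and C on the −y side, so C = (0.0000, -24.400). The virtual corner opposite P is at (66.600, -24.400). Since A1 is tangent to HJ there, FJ ⟂ HJ and tangency of A1 to MC means the radius FM is perpendicular to MC, with radius 6.7, so the center F sits 6.7 in from both sides at F = (59.900, -17.700). Then |PF| = |F − P| = 62.460.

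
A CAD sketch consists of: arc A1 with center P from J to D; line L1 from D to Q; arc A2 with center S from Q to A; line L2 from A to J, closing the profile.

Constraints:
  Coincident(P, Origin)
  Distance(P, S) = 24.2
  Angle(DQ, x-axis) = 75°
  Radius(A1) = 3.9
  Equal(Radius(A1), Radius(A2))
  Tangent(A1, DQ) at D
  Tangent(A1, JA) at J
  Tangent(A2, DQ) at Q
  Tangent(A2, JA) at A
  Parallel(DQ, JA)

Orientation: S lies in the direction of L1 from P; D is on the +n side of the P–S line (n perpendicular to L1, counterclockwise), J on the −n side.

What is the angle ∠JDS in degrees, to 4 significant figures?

80.85°

The slot axis is L1's direction at 75.0°, so u = (cos 75.0°, sin 75.0°) = (0.2588, 0.9659) and n = (−sin 75.0°, cos 75.0°) = (-0.9659, 0.2588). P is at the origin and S lies 24.2 along u from P, so S = 24.2·u = (6.263, 23.38). Tangency of A1 to both parallel lines with radius 3.9 puts D and J at P ± 3.9·n: D = (-3.767, 1.009), J = (3.767, -1.009). Then cos ∠JDS = DJ·DS / (|DJ||DS|), giving 80.85°.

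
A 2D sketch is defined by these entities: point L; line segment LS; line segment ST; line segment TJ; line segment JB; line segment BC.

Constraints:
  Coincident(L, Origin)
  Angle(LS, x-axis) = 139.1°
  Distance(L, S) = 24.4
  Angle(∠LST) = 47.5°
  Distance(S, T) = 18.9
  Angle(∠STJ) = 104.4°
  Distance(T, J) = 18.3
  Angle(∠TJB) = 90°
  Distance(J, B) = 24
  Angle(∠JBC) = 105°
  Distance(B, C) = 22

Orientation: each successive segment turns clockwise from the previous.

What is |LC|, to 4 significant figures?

30.24

L is at the origin; LS runs at 139.1° with length 24.4, so S = (-18.44, 15.98). ∠LST = 47.5° gives ST at 6.600° from the x-axis; with |ST| = 18.9, T = (0.3319, 18.15). ∠STJ = 104.4° gives TJ at -69.00° from the x-axis; with |TJ| = 18.3, J = (6.890, 1.063). ∠TJB = 90.0° gives JB at -159.0° from the x-axis; with |JB| = 24.0, B = (-15.52, -7.537). ∠JBC = 105.0° gives BC at 126.0° from the x-axis; with |BC| = 22.0, C = (-28.45, 10.26). Then |LC| = |C − L| = 30.24.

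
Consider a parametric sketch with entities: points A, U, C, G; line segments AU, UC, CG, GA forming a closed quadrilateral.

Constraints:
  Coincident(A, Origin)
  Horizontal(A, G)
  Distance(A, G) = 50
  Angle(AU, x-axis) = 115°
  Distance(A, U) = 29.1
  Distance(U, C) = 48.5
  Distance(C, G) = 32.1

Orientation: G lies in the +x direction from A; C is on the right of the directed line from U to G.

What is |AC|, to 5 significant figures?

22.059

A is at the origin; AG is horizontal with |AG| = 50.0 and G in +x, so G = (50.0, 0). AU runs at 115.0° with |AU| = 29.1, so U = (-12.298, 26.374). C is determined by |UC| = 48.5 and |CG| = 32.1 together: it lies at the intersection of circle(U, 48.5) and circle(G, 32.1). With |UG| = 67.651, the foot of the radical line on UG is 43.595 from U and the perpendicular offset is √(48.5² − 43.595²) = 21.254. Taking the right-of-UG solution: C = (19.562, -10.194).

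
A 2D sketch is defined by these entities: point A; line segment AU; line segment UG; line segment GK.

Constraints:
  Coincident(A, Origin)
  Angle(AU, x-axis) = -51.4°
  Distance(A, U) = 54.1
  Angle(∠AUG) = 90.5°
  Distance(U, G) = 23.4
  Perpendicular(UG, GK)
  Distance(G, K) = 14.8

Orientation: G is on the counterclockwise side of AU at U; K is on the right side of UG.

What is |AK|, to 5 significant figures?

72.916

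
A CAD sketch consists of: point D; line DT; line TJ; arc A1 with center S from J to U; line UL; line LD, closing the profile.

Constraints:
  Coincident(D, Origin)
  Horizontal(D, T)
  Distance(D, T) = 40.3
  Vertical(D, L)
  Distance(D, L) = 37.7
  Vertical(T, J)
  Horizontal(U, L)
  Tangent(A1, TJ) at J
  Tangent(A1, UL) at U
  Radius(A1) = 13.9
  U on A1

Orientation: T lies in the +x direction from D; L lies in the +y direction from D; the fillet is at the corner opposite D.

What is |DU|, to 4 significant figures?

46.02

D is at the origin; DT is horizontal with |DT| = 40.3 and T on the +x side, so T = (40.30, 0.000). D and L share the same x with |DL| = 37.7 and L on the +y side, so L = (0.000, 37.70). The virtual corner opposite D is at (40.30, 37.70). Tangency of A1 to TJ means the radius SJ is perpendicular to TJ and tangency of A1 to UL means the radius SU is perpendicular to UL, with radius 13.9, so the center S sits 13.9 in from both sides at S = (26.40, 23.80). That places the tangent points at J = (40.30, 23.80) on TJ and U = (26.40, 37.70) on UL. Then |DU| = |U − D| = 46.02.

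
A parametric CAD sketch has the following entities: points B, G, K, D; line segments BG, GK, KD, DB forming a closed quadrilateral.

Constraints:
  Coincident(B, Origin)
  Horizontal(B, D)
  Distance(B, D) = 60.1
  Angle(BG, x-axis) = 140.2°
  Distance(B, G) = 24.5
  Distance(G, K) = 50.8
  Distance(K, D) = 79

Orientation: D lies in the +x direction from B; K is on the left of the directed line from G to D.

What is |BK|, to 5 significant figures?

59.545

B is at the origin; BD is horizontal with |BD| = 60.1 and D in +x, so D = (60.1, 0). BG runs at 140.2° with |BG| = 24.5, so G = (-18.823, 15.683). K is determined by |GK| = 50.8 and |KD| = 79.0 together: it lies at the intersection of circle(G, 50.8) and circle(D, 79.0). With |GD| = 80.466, the foot of the radical line on GD is 17.488 from G and the perpendicular offset is √(50.8² − 17.488²) = 47.695. Taking the left-of-GD solution: K = (7.6256, 59.055).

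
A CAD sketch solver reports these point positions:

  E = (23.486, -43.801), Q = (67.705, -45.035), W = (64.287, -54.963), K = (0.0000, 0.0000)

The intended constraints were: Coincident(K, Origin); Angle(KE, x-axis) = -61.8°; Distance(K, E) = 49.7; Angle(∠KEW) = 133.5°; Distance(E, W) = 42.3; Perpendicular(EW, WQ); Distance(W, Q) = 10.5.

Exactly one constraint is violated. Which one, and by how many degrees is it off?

Perpendicular(EW, WQ) — off by 3.70°.

K = (0.00, 0.00) ✓; KE at -61.80° ✓; |KE| = 49.70 ✓; ∠KEW = 133.5° ✓; |EW| = 42.30 ✓; ∠(EW, WQ) = 86.30° ✗; |WQ| = 10.50 ✓.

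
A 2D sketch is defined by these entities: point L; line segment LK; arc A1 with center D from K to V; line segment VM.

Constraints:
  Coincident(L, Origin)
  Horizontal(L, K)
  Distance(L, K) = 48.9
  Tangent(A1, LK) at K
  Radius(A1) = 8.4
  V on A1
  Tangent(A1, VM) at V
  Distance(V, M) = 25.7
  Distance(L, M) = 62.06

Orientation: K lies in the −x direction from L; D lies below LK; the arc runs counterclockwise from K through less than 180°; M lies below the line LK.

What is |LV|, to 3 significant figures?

58.0

L is at the origin; LK is horizontal with |LK| = 48.9 and K on the −x side, so K = (-48.9, 0.00). The tangent condition forces DK to be normal to LK, so D = K + (0, -8.4) = (-48.9, -8.40). Since DV ⟂ VM (tangency), |DM| = √(8.4² + 25.7²) = 27.0 regardless of where V sits on A1. So M lies on both circle(L, 62.06) and circle(D, 27.0); the below-LK intersection is M = (-51.0, -35.4). V is the foot of the tangent from M: V = (-57.1, -10.4).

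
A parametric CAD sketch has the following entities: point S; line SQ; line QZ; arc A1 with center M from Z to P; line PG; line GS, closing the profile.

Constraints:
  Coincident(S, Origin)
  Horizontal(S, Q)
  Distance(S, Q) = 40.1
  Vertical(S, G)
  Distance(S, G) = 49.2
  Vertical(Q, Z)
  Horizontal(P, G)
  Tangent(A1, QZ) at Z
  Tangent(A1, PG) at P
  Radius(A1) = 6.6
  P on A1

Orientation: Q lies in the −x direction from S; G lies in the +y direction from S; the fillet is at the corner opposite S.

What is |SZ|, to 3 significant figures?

58.5

The virtual corner opposite S is at (-40.1, 49.2). Tangency of A1 to QZ means the radius MZ is perpendicular to QZ and A1 meets PG tangentially, so MP is at right angles to PG, with radius 6.6, so the center M sits 6.6 in from both sides at M = (-33.5, 42.6). That places the tangent points at Z = (-40.1, 42.6) on QZ and P = (-33.5, 49.2) on PG. Then |SZ| = |Z − S| = 58.5.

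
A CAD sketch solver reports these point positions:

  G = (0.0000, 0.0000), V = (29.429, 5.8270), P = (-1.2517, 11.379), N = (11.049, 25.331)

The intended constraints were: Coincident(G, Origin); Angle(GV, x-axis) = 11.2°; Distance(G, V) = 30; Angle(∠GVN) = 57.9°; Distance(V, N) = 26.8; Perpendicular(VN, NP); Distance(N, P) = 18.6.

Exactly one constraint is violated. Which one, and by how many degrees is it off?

Perpendicular(VN, NP) — off by 5.30°.

G = (0.00, 0.00) ✓; GV at 11.20° ✓; |GV| = 30.00 ✓; ∠GVN = 57.90° ✓; |VN| = 26.80 ✓; ∠(VN, NP) = 95.30° ✗; |NP| = 18.60 ✓.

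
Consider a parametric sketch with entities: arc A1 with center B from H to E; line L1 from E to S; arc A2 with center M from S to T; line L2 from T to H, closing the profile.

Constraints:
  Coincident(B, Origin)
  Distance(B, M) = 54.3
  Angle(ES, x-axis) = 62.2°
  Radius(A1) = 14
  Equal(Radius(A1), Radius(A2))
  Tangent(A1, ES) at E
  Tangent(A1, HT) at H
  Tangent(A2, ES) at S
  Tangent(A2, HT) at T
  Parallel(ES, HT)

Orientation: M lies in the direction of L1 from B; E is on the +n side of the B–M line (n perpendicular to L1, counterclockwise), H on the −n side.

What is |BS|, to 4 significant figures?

56.08

The slot axis is L1's direction at 62.2°, so u = (cos 62.2°, sin 62.2°) = (0.4664, 0.8846) and n = (−sin 62.2°, cos 62.2°) = (-0.8846, 0.4664). B is at the origin and M lies 54.3 along u from B, so M = 54.3·u = (25.32, 48.03). Tangency of A1 to both parallel lines with radius 14.0 puts E and H at B ± 14.0·n: E = (-12.38, 6.529), H = (12.38, -6.529). Equal radii place S and T the same way about M: S = M + 14.0·n = (12.94, 54.56), T = M − 14.0·n = (37.71, 41.50). Then |BS| = |S − B| = 56.08.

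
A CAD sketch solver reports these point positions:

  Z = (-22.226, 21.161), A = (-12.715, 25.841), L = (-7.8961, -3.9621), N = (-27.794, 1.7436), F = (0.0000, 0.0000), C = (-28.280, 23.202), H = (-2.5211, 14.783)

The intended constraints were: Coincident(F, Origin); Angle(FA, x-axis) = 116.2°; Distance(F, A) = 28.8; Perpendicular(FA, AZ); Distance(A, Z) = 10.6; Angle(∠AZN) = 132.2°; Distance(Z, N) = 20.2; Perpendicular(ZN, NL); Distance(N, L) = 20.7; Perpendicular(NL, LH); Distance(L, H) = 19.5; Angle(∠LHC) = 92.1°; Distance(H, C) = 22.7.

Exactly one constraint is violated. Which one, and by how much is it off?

Distance(H, C) = 22.7 — off by 4.40.

F = (0.00, 0.00) ✓; FA at 116.2° ✓; |FA| = 28.80 ✓; ∠(FA, AZ) = 90.00° ✓; |AZ| = 10.60 ✓; ∠AZN = 132.2° ✓; |ZN| = 20.20 ✓; ∠(ZN, NL) = 90.00° ✓; |NL| = 20.70 ✓; ∠(NL, LH) = 90.00° ✓; |LH| = 19.50 ✓; ∠LHC = 92.10° ✓; |HC| = 27.10 ✗.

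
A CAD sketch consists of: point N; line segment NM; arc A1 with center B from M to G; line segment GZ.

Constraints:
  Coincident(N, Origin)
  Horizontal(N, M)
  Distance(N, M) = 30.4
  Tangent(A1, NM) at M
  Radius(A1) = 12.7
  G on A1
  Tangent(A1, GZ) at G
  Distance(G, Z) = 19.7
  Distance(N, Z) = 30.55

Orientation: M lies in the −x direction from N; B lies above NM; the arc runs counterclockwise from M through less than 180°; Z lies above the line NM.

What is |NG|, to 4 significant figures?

20.35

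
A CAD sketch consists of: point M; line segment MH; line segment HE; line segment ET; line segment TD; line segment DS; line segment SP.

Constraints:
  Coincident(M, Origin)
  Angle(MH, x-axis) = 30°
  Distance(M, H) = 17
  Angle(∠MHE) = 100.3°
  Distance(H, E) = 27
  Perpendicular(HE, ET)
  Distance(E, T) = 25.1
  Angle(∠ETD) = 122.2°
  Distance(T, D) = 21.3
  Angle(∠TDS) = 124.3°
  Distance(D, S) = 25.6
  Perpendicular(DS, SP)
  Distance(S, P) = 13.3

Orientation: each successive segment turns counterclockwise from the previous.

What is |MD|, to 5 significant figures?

23.096

M is at the origin; MH runs at 30.0° with length 17.0, so H = (14.722, 8.5000). ∠MHE = 100.3° gives HE at 109.70° from the x-axis; with |HE| = 27.0, E = (5.6209, 33.920). HE ⟂ ET, so ET runs at -160.30°; with |ET| = 25.1, T = (-18.010, 25.459). ∠ETD = 122.2° gives TD at -102.50° from the x-axis; with |TD| = 21.3, D = (-22.620, 4.6635). Then |MD| = |D − M| = 23.096.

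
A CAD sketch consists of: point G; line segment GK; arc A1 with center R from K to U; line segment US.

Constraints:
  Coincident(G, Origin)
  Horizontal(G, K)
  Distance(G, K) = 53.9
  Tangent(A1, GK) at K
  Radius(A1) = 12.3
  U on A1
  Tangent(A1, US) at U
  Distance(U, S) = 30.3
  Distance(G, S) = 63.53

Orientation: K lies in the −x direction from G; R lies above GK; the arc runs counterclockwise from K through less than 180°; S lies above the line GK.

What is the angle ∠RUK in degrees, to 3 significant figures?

41.1°

Checks: |RU| = 12.30 ✓; ∠(RU, US) = 90.00° ✓; |US| = 30.30 ✓; |GS| = 63.53 ✓.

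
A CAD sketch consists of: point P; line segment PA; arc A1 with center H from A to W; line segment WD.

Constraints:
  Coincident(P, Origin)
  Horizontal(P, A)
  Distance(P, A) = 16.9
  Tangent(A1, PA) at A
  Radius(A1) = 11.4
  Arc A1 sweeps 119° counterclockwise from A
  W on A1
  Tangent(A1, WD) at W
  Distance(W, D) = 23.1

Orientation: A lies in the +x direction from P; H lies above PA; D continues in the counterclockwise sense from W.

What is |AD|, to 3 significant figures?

37.2

P is at the origin; PA is horizontal with |PA| = 16.9 and A on the +x side, so A = (16.9, 0.00). A1 meets PA tangentially, so HA is at right angles to PA, so H = A + (0, 11.4) = (16.9, 11.4). On A1, A sits at bearing -90° from H; a 119° counterclockwise sweep puts W at bearing 29°, so W = H + 11.4·(cos 29°, sin 29°) = (26.9, 16.9). A1 meets WD tangentially, so HW is at right angles to WD, so WD runs along (−sin 29°, cos 29°); with |WD| = 23.1, D = (15.7, 37.1). Then |AD| = |D − A| = 37.2.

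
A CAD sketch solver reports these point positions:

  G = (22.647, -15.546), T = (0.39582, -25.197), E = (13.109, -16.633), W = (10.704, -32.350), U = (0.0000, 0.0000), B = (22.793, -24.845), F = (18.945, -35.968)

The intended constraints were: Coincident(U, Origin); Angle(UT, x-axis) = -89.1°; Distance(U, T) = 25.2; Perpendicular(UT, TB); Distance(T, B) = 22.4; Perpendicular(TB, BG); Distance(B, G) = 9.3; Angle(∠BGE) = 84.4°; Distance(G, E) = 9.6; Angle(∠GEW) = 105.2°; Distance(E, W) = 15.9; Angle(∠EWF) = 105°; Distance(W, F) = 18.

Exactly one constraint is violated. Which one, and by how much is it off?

Distance(W, F) = 18 — off by 9.00.

U = (0.00, 0.00) ✓; UT at -89.10° ✓; |UT| = 25.20 ✓; ∠(UT, TB) = 90.00° ✓; |TB| = 22.40 ✓; ∠(TB, BG) = 90.00° ✓; |BG| = 9.300 ✓; ∠BGE = 84.40° ✓; |GE| = 9.600 ✓; ∠GEW = 105.2° ✓; |EW| = 15.90 ✓; ∠EWF = 105.0° ✓; |WF| = 9.000 ✗.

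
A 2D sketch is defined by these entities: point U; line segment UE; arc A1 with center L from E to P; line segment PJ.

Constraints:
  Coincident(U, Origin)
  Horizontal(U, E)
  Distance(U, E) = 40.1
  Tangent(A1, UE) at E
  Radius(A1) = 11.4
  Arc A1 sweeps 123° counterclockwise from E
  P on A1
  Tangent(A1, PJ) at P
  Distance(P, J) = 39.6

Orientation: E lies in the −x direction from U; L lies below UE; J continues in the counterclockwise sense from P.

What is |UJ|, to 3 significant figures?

58.1

U is at the origin; U and E share the same y with |UE| = 40.1 and E on the −x side, so E = (-40.1, 0.00). Since A1 is tangent to UE there, LE ⟂ UE, so L = E + (0, -11.4) = (-40.1, -11.4). On A1, E sits at bearing 90° from L; a 123° counterclockwise sweep puts P at bearing 213°, so P = L + 11.4·(cos 213°, sin 213°) = (-49.7, -17.6). The tangent condition forces LP to be normal to PJ, so PJ runs along (−sin 213°, cos 213°); with |PJ| = 39.6, J = (-28.1, -50.8). Then |UJ| = |J − U| = 58.1.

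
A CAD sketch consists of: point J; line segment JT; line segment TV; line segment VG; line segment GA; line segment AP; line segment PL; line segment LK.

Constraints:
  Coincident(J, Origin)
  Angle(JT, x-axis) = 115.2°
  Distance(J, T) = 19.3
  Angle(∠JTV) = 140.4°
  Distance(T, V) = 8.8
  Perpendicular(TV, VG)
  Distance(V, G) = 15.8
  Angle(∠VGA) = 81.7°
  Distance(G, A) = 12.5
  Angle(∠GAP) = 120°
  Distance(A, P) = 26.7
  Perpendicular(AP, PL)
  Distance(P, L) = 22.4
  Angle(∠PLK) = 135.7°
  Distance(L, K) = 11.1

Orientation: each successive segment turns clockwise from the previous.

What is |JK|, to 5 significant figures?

42.328

J is at the origin; JT runs at 115.2° with length 19.3, so T = (-8.2175, 17.463). ∠JTV = 140.4° gives TV at 75.600° from the x-axis; with |TV| = 8.8, V = (-6.0291, 25.987). TV ⟂ VG, so VG runs at -14.400°; with |VG| = 15.8, G = (9.2745, 22.057). ∠VGA = 81.7° gives GA at -112.70° from the x-axis; with |GA| = 12.5, A = (4.4507, 10.526). ∠GAP = 120.0° gives AP at -172.70° from the x-axis; with |AP| = 26.7, P = (-22.033, 7.1330). AP is perpendicular to PL, so PL runs at 97.300°; with |PL| = 22.4, L = (-24.879, 29.351). ∠PLK = 135.7° gives LK at 53.000° from the x-axis; with |LK| = 11.1, K = (-18.199, 38.216). Then |JK| = |K − J| = 42.328.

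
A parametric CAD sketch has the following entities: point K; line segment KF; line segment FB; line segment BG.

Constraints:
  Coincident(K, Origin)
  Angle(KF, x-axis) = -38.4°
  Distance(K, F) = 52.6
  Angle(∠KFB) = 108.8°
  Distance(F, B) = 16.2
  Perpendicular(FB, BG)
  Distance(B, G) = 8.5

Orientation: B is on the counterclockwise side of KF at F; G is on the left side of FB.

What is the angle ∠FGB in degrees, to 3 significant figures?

62.3°

∠KFB = 108.8°, so FB runs at -38.4° + (180° − 108.8°) = 32.8° from the x-axis; with |FB| = 16.2, B = F + 16.2·(cos 32.8°, sin 32.8°) = (54.8, -23.9). The perpendicularity gives BG at right angles to FB; with |BG| = 8.5 on the left of FB, G = B + 8.5·(-0.542, 0.841) = (50.2, -16.8). Then cos ∠FGB = GF·GB / (|GF||GB|), giving 62.3°.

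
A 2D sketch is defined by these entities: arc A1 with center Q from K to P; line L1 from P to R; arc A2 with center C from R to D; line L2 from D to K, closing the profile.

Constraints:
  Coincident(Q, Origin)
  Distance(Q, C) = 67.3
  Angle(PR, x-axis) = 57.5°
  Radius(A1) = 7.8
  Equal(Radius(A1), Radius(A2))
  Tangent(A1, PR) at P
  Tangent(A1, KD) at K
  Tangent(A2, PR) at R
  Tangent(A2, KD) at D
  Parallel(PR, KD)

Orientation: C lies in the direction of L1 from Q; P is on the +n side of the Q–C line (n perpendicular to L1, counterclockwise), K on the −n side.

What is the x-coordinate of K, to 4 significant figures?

6.578

The slot axis is L1's direction at 57.5°, so u = (cos 57.5°, sin 57.5°) = (0.5373, 0.8434) and n = (−sin 57.5°, cos 57.5°) = (-0.8434, 0.5373). Q is at the origin and C lies 67.3 along u from Q, so C = 67.3·u = (36.16, 56.76). Tangency of A1 to both parallel lines with radius 7.8 puts P and K at Q ± 7.8·n: P = (-6.578, 4.191), K = (6.578, -4.191). So K.x = 6.578.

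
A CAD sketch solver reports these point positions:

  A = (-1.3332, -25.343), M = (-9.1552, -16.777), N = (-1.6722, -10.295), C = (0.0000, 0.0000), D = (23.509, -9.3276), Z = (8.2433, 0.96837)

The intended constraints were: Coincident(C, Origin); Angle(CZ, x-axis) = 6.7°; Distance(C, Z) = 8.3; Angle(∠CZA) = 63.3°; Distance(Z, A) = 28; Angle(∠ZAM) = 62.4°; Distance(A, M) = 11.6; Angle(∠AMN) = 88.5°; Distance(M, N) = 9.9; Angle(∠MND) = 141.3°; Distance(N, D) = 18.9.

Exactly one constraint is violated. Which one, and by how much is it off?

Distance(N, D) = 18.9 — off by 6.30.

C = (0.00, 0.00) ✓; CZ at 6.700° ✓; |CZ| = 8.300 ✓; ∠CZA = 63.30° ✓; |ZA| = 28.00 ✓; ∠ZAM = 62.40° ✓; |AM| = 11.60 ✓; ∠AMN = 88.50° ✓; |MN| = 9.900 ✓; ∠MND = 141.3° ✓; |ND| = 25.20 ✗.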